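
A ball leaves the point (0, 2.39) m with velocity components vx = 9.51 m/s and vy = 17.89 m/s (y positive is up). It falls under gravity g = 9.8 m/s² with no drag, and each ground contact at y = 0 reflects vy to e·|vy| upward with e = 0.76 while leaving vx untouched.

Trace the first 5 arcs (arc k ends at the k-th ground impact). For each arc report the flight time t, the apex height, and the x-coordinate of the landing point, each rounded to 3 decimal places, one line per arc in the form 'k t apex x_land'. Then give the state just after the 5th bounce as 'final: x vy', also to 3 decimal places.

1 3.780 18.719 35.948
2 2.971 10.812 64.202
3 2.258 6.245 85.674
4 1.716 3.607 101.993
5 1.304 2.084 114.396
final: 114.396 4.857

Arc 1: start y=2.390, vy=17.890 → t=3.780, apex=18.719, x_land=35.948, impact vy=-19.155
  bounce: vy ← 0.76·19.155 = 14.557
Arc 2: start y=0.000, vy=14.557 → t=2.971, apex=10.812, x_land=64.202, impact vy=-14.557
  bounce: vy ← 0.76·14.557 = 11.064
Arc 3: start y=0.000, vy=11.064 → t=2.258, apex=6.245, x_land=85.674, impact vy=-11.064
  bounce: vy ← 0.76·11.064 = 8.408
Arc 4: start y=0.000, vy=8.408 → t=1.716, apex=3.607, x_land=101.993, impact vy=-8.408
  bounce: vy ← 0.76·8.408 = 6.390
Arc 5: start y=0.000, vy=6.390 → t=1.304, apex=2.084, x_land=114.396, impact vy=-6.390
  bounce: vy ← 0.76·6.390 = 4.857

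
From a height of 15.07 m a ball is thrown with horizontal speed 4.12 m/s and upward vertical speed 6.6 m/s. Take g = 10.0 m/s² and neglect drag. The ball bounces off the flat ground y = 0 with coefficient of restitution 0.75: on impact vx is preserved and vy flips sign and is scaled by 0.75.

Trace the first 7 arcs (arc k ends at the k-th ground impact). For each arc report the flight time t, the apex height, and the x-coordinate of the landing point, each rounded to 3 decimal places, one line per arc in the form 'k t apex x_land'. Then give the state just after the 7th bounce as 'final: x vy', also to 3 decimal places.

Arc 1: start y=15.070, vy=6.600 → t=2.517, apex=17.248, x_land=10.371, impact vy=-18.573
  bounce: vy ← 0.75·18.573 = 13.930
Arc 2: start y=0.000, vy=13.930 → t=2.786, apex=9.702, x_land=21.849, impact vy=-13.930
  bounce: vy ← 0.75·13.930 = 10.447
Arc 3: start y=0.000, vy=10.447 → t=2.089, apex=5.457, x_land=30.458, impact vy=-10.447
  bounce: vy ← 0.75·10.447 = 7.836
Arc 4: start y=0.000, vy=7.836 → t=1.567, apex=3.070, x_land=36.915, impact vy=-7.836
  bounce: vy ← 0.75·7.836 = 5.877
Arc 5: start y=0.000, vy=5.877 → t=1.175, apex=1.727, x_land=41.757, impact vy=-5.877
  bounce: vy ← 0.75·5.877 = 4.407
Arc 6: start y=0.000, vy=4.407 → t=0.881, apex=0.971, x_land=45.389, impact vy=-4.407
  bounce: vy ← 0.75·4.407 = 3.306
Arc 7: start y=0.000, vy=3.306 → t=0.661, apex=0.546, x_land=48.113, impact vy=-3.306
  bounce: vy ← 0.75·3.306 = 2.479

1 2.517 17.248 10.371
2 2.786 9.702 21.849
3 2.089 5.457 30.458
4 1.567 3.070 36.915
5 1.175 1.727 41.757
6 0.881 0.971 45.389
7 0.661 0.546 48.113
final: 48.113 2.479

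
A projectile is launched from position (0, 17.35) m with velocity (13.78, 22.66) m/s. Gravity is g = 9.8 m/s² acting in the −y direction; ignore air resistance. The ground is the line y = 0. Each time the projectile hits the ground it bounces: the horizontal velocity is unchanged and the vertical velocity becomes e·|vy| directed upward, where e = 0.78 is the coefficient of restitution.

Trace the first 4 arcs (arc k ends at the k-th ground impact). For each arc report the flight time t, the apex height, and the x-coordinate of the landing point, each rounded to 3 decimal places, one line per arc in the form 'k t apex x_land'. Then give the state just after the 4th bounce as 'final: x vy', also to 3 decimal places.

1 5.293 43.548 72.943
2 4.651 26.494 137.028
3 3.627 16.119 187.015
4 2.829 9.807 226.004
final: 226.004 10.814

Arc 1: start y=17.350, vy=22.660 → t=5.293, apex=43.548, x_land=72.943, impact vy=-29.215
  bounce: vy ← 0.78·29.215 = 22.788
Arc 2: start y=0.000, vy=22.788 → t=4.651, apex=26.494, x_land=137.028, impact vy=-22.788
  bounce: vy ← 0.78·22.788 = 17.775
Arc 3: start y=0.000, vy=17.775 → t=3.627, apex=16.119, x_land=187.015, impact vy=-17.775
  bounce: vy ← 0.78·17.775 = 13.864
Arc 4: start y=0.000, vy=13.864 → t=2.829, apex=9.807, x_land=226.004, impact vy=-13.864
  bounce: vy ← 0.78·13.864 = 10.814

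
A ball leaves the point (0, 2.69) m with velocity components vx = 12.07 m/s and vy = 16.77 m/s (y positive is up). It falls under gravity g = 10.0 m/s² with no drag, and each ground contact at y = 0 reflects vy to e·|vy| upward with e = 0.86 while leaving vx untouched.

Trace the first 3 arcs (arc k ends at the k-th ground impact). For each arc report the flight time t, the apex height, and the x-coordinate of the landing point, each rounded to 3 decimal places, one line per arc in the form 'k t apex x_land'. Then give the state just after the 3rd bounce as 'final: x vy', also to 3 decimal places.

Arc 1: start y=2.690, vy=16.770 → t=3.507, apex=16.752, x_land=42.334, impact vy=-18.304
  bounce: vy ← 0.86·18.304 = 15.741
Arc 2: start y=0.000, vy=15.741 → t=3.148, apex=12.390, x_land=80.334, impact vy=-15.741
  bounce: vy ← 0.86·15.741 = 13.538
Arc 3: start y=0.000, vy=13.538 → t=2.708, apex=9.163, x_land=113.014, impact vy=-13.538
  bounce: vy ← 0.86·13.538 = 11.642

1 3.507 16.752 42.334
2 3.148 12.390 80.334
3 2.708 9.163 113.014
final: 113.014 11.642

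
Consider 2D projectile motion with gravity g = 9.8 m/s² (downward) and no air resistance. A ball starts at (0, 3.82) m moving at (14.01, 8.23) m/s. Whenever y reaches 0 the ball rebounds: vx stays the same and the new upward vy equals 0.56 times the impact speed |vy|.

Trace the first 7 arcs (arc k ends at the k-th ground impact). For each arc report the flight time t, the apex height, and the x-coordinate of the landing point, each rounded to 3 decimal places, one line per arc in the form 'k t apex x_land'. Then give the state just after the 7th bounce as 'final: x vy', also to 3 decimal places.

Arc 1: start y=3.820, vy=8.230 → t=2.058, apex=7.276, x_land=28.837, impact vy=-11.942
  bounce: vy ← 0.56·11.942 = 6.687
Arc 2: start y=0.000, vy=6.687 → t=1.365, apex=2.282, x_land=47.958, impact vy=-6.687
  bounce: vy ← 0.56·6.687 = 3.745
Arc 3: start y=0.000, vy=3.745 → t=0.764, apex=0.716, x_land=58.665, impact vy=-3.745
  bounce: vy ← 0.56·3.745 = 2.097
Arc 4: start y=0.000, vy=2.097 → t=0.428, apex=0.224, x_land=64.661, impact vy=-2.097
  bounce: vy ← 0.56·2.097 = 1.174
Arc 5: start y=0.000, vy=1.174 → t=0.240, apex=0.070, x_land=68.019, impact vy=-1.174
  bounce: vy ← 0.56·1.174 = 0.658
Arc 6: start y=0.000, vy=0.658 → t=0.134, apex=0.022, x_land=69.900, impact vy=-0.658
  bounce: vy ← 0.56·0.658 = 0.368
Arc 7: start y=0.000, vy=0.368 → t=0.075, apex=0.007, x_land=70.953, impact vy=-0.368
  bounce: vy ← 0.56·0.368 = 0.206

1 2.058 7.276 28.837
2 1.365 2.282 47.958
3 0.764 0.716 58.665
4 0.428 0.224 64.661
5 0.240 0.070 68.019
6 0.134 0.022 69.900
7 0.075 0.007 70.953
final: 70.953 0.206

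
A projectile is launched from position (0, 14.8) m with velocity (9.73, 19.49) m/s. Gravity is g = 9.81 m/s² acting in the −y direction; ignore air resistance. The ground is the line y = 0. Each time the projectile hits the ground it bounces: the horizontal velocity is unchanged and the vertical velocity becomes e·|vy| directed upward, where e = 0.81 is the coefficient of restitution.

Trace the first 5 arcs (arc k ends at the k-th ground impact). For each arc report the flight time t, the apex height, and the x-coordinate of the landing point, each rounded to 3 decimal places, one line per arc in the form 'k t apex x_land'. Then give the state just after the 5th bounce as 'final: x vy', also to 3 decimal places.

Arc 1: start y=14.800, vy=19.490 → t=4.626, apex=34.161, x_land=45.009, impact vy=-25.889
  bounce: vy ← 0.81·25.889 = 20.970
Arc 2: start y=0.000, vy=20.970 → t=4.275, apex=22.413, x_land=86.607, impact vy=-20.970
  bounce: vy ← 0.81·20.970 = 16.986
Arc 3: start y=0.000, vy=16.986 → t=3.463, apex=14.705, x_land=120.301, impact vy=-16.986
  bounce: vy ← 0.81·16.986 = 13.758
Arc 4: start y=0.000, vy=13.758 → t=2.805, apex=9.648, x_land=147.594, impact vy=-13.758
  bounce: vy ← 0.81·13.758 = 11.144
Arc 5: start y=0.000, vy=11.144 → t=2.272, apex=6.330, x_land=169.701, impact vy=-11.144
  bounce: vy ← 0.81·11.144 = 9.027

1 4.626 34.161 45.009
2 4.275 22.413 86.607
3 3.463 14.705 120.301
4 2.805 9.648 147.594
5 2.272 6.330 169.701
final: 169.701 9.027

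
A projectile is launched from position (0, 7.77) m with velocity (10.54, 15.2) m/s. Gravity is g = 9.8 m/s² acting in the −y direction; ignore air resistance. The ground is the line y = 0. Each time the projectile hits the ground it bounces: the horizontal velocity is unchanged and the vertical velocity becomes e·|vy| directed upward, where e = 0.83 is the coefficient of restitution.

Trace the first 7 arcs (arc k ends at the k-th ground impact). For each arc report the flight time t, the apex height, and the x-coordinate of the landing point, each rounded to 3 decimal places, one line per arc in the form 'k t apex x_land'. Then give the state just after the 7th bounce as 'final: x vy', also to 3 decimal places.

Arc 1: start y=7.770, vy=15.200 → t=3.549, apex=19.558, x_land=37.405, impact vy=-19.579
  bounce: vy ← 0.83·19.579 = 16.250
Arc 2: start y=0.000, vy=16.250 → t=3.316, apex=13.473, x_land=72.360, impact vy=-16.250
  bounce: vy ← 0.83·16.250 = 13.488
Arc 3: start y=0.000, vy=13.488 → t=2.753, apex=9.282, x_land=101.373, impact vy=-13.488
  bounce: vy ← 0.83·13.488 = 11.195
Arc 4: start y=0.000, vy=11.195 → t=2.285, apex=6.394, x_land=125.453, impact vy=-11.195
  bounce: vy ← 0.83·11.195 = 9.292
Arc 5: start y=0.000, vy=9.292 → t=1.896, apex=4.405, x_land=145.440, impact vy=-9.292
  bounce: vy ← 0.83·9.292 = 7.712
Arc 6: start y=0.000, vy=7.712 → t=1.574, apex=3.035, x_land=162.029, impact vy=-7.712
  bounce: vy ← 0.83·7.712 = 6.401
Arc 7: start y=0.000, vy=6.401 → t=1.306, apex=2.091, x_land=175.798, impact vy=-6.401
  bounce: vy ← 0.83·6.401 = 5.313

1 3.549 19.558 37.405
2 3.316 13.473 72.360
3 2.753 9.282 101.373
4 2.285 6.394 125.453
5 1.896 4.405 145.440
6 1.574 3.035 162.029
7 1.306 2.091 175.798
final: 175.798 5.313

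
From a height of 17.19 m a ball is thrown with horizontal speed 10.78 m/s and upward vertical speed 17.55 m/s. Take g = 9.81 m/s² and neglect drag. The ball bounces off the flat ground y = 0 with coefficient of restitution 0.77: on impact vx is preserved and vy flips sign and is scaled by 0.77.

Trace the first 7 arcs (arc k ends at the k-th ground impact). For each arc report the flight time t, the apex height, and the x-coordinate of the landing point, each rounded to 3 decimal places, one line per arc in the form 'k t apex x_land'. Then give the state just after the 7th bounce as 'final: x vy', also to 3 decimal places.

Arc 1: start y=17.190, vy=17.550 → t=4.378, apex=32.888, x_land=47.199, impact vy=-25.402
  bounce: vy ← 0.77·25.402 = 19.560
Arc 2: start y=0.000, vy=19.560 → t=3.988, apex=19.500, x_land=90.187, impact vy=-19.560
  bounce: vy ← 0.77·19.560 = 15.061
Arc 3: start y=0.000, vy=15.061 → t=3.071, apex=11.561, x_land=123.287, impact vy=-15.061
  bounce: vy ← 0.77·15.061 = 11.597
Arc 4: start y=0.000, vy=11.597 → t=2.364, apex=6.855, x_land=148.774, impact vy=-11.597
  bounce: vy ← 0.77·11.597 = 8.930
Arc 5: start y=0.000, vy=8.930 → t=1.821, apex=4.064, x_land=168.399, impact vy=-8.930
  bounce: vy ← 0.77·8.930 = 6.876
Arc 6: start y=0.000, vy=6.876 → t=1.402, apex=2.410, x_land=183.511, impact vy=-6.876
  bounce: vy ← 0.77·6.876 = 5.294
Arc 7: start y=0.000, vy=5.294 → t=1.079, apex=1.429, x_land=195.147, impact vy=-5.294
  bounce: vy ← 0.77·5.294 = 4.077

1 4.378 32.888 47.199
2 3.988 19.500 90.187
3 3.071 11.561 123.287
4 2.364 6.855 148.774
5 1.821 4.064 168.399
6 1.402 2.410 183.511
7 1.079 1.429 195.147
final: 195.147 4.077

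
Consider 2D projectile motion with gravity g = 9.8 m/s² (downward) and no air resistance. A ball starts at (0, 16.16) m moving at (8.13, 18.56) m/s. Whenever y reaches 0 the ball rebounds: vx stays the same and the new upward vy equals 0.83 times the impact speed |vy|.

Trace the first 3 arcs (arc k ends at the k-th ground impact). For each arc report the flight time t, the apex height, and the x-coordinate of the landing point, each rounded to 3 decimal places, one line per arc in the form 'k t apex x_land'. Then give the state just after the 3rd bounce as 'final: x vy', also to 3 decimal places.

1 4.518 33.735 36.729
2 4.356 23.240 72.141
3 3.615 16.010 101.532
final: 101.532 14.703

Arc 1: start y=16.160, vy=18.560 → t=4.518, apex=33.735, x_land=36.729, impact vy=-25.714
  bounce: vy ← 0.83·25.714 = 21.343
Arc 2: start y=0.000, vy=21.343 → t=4.356, apex=23.240, x_land=72.141, impact vy=-21.343
  bounce: vy ← 0.83·21.343 = 17.714
Arc 3: start y=0.000, vy=17.714 → t=3.615, apex=16.010, x_land=101.532, impact vy=-17.714
  bounce: vy ← 0.83·17.714 = 14.703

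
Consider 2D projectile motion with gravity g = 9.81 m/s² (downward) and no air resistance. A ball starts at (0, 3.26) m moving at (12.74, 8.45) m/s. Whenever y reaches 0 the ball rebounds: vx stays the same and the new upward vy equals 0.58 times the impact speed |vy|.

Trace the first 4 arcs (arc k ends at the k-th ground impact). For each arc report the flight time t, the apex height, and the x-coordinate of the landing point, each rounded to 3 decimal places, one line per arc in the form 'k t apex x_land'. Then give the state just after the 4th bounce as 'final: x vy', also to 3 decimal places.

Arc 1: start y=3.260, vy=8.450 → t=2.047, apex=6.899, x_land=26.083, impact vy=-11.635
  bounce: vy ← 0.58·11.635 = 6.748
Arc 2: start y=0.000, vy=6.748 → t=1.376, apex=2.321, x_land=43.610, impact vy=-6.748
  bounce: vy ← 0.58·6.748 = 3.914
Arc 3: start y=0.000, vy=3.914 → t=0.798, apex=0.781, x_land=53.776, impact vy=-3.914
  bounce: vy ← 0.58·3.914 = 2.270
Arc 4: start y=0.000, vy=2.270 → t=0.463, apex=0.263, x_land=59.672, impact vy=-2.270
  bounce: vy ← 0.58·2.270 = 1.317

1 2.047 6.899 26.083
2 1.376 2.321 43.610
3 0.798 0.781 53.776
4 0.463 0.263 59.672
final: 59.672 1.317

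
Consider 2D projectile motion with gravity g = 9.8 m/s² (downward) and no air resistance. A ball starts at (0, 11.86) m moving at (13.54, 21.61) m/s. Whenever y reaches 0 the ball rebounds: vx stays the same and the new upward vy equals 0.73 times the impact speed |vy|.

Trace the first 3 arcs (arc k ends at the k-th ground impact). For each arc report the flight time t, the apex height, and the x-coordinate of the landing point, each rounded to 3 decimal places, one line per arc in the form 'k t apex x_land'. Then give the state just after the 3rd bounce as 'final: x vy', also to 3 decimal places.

1 4.904 35.686 66.397
2 3.940 19.017 119.746
3 2.876 10.134 158.690
final: 158.690 10.288

Arc 1: start y=11.860, vy=21.610 → t=4.904, apex=35.686, x_land=66.397, impact vy=-26.447
  bounce: vy ← 0.73·26.447 = 19.306
Arc 2: start y=0.000, vy=19.306 → t=3.940, apex=19.017, x_land=119.746, impact vy=-19.306
  bounce: vy ← 0.73·19.306 = 14.094
Arc 3: start y=0.000, vy=14.094 → t=2.876, apex=10.134, x_land=158.690, impact vy=-14.094
  bounce: vy ← 0.73·14.094 = 10.288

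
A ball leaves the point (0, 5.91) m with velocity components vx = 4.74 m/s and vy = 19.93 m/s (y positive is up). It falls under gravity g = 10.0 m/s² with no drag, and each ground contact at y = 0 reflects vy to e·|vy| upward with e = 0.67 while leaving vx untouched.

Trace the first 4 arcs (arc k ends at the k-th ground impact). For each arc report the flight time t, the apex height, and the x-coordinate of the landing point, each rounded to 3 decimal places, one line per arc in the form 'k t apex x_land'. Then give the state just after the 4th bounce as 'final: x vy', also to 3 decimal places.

1 4.263 25.770 20.208
2 3.042 11.568 34.628
3 2.038 5.193 44.289
4 1.366 2.331 50.762
final: 50.762 4.575

Arc 1: start y=5.910, vy=19.930 → t=4.263, apex=25.770, x_land=20.208, impact vy=-22.703
  bounce: vy ← 0.67·22.703 = 15.211
Arc 2: start y=0.000, vy=15.211 → t=3.042, apex=11.568, x_land=34.628, impact vy=-15.211
  bounce: vy ← 0.67·15.211 = 10.191
Arc 3: start y=0.000, vy=10.191 → t=2.038, apex=5.193, x_land=44.289, impact vy=-10.191
  bounce: vy ← 0.67·10.191 = 6.828
Arc 4: start y=0.000, vy=6.828 → t=1.366, apex=2.331, x_land=50.762, impact vy=-6.828
  bounce: vy ← 0.67·6.828 = 4.575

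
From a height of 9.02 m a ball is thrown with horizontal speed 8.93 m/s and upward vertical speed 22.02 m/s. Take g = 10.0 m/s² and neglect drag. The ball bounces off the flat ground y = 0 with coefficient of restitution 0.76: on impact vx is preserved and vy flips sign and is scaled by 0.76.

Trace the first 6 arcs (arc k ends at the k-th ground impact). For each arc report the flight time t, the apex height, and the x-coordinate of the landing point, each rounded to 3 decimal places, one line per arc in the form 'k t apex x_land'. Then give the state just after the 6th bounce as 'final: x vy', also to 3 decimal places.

Arc 1: start y=9.020, vy=22.020 → t=4.781, apex=33.264, x_land=42.697, impact vy=-25.793
  bounce: vy ← 0.76·25.793 = 19.603
Arc 2: start y=0.000, vy=19.603 → t=3.921, apex=19.213, x_land=77.707, impact vy=-19.603
  bounce: vy ← 0.76·19.603 = 14.898
Arc 3: start y=0.000, vy=14.898 → t=2.980, apex=11.098, x_land=104.315, impact vy=-14.898
  bounce: vy ← 0.76·14.898 = 11.323
Arc 4: start y=0.000, vy=11.323 → t=2.265, apex=6.410, x_land=124.537, impact vy=-11.323
  bounce: vy ← 0.76·11.323 = 8.605
Arc 5: start y=0.000, vy=8.605 → t=1.721, apex=3.702, x_land=139.906, impact vy=-8.605
  bounce: vy ← 0.76·8.605 = 6.540
Arc 6: start y=0.000, vy=6.540 → t=1.308, apex=2.139, x_land=151.586, impact vy=-6.540
  bounce: vy ← 0.76·6.540 = 4.970

1 4.781 33.264 42.697
2 3.921 19.213 77.707
3 2.980 11.098 104.315
4 2.265 6.410 124.537
5 1.721 3.702 139.906
6 1.308 2.139 151.586
final: 151.586 4.970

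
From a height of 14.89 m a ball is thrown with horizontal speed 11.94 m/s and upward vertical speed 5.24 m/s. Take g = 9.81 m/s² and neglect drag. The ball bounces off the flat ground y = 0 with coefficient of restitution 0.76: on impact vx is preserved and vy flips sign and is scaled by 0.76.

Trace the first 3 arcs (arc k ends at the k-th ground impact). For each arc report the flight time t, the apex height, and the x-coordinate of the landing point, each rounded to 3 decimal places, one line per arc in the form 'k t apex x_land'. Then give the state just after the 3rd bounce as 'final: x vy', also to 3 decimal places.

1 2.357 16.289 28.137
2 2.770 9.409 61.210
3 2.105 5.435 86.346
final: 86.346 7.848

Arc 1: start y=14.890, vy=5.240 → t=2.357, apex=16.289, x_land=28.137, impact vy=-17.877
  bounce: vy ← 0.76·17.877 = 13.587
Arc 2: start y=0.000, vy=13.587 → t=2.770, apex=9.409, x_land=61.210, impact vy=-13.587
  bounce: vy ← 0.76·13.587 = 10.326
Arc 3: start y=0.000, vy=10.326 → t=2.105, apex=5.435, x_land=86.346, impact vy=-10.326
  bounce: vy ← 0.76·10.326 = 7.848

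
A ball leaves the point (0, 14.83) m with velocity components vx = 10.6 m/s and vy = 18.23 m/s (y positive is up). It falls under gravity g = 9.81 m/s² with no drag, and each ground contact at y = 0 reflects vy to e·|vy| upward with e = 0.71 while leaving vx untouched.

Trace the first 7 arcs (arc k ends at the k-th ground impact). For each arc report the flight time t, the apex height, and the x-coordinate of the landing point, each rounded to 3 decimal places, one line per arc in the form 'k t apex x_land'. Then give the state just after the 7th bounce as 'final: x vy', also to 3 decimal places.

1 4.403 31.768 46.674
2 3.614 16.014 84.981
3 2.566 8.073 112.179
4 1.822 4.070 131.489
5 1.293 2.051 145.199
6 0.918 1.034 154.934
7 0.652 0.521 161.845
final: 161.845 2.271

Arc 1: start y=14.830, vy=18.230 → t=4.403, apex=31.768, x_land=46.674, impact vy=-24.966
  bounce: vy ← 0.71·24.966 = 17.726
Arc 2: start y=0.000, vy=17.726 → t=3.614, apex=16.014, x_land=84.981, impact vy=-17.726
  bounce: vy ← 0.71·17.726 = 12.585
Arc 3: start y=0.000, vy=12.585 → t=2.566, apex=8.073, x_land=112.179, impact vy=-12.585
  bounce: vy ← 0.71·12.585 = 8.936
Arc 4: start y=0.000, vy=8.936 → t=1.822, apex=4.070, x_land=131.489, impact vy=-8.936
  bounce: vy ← 0.71·8.936 = 6.344
Arc 5: start y=0.000, vy=6.344 → t=1.293, apex=2.051, x_land=145.199, impact vy=-6.344
  bounce: vy ← 0.71·6.344 = 4.504
Arc 6: start y=0.000, vy=4.504 → t=0.918, apex=1.034, x_land=154.934, impact vy=-4.504
  bounce: vy ← 0.71·4.504 = 3.198
Arc 7: start y=0.000, vy=3.198 → t=0.652, apex=0.521, x_land=161.845, impact vy=-3.198
  bounce: vy ← 0.71·3.198 = 2.271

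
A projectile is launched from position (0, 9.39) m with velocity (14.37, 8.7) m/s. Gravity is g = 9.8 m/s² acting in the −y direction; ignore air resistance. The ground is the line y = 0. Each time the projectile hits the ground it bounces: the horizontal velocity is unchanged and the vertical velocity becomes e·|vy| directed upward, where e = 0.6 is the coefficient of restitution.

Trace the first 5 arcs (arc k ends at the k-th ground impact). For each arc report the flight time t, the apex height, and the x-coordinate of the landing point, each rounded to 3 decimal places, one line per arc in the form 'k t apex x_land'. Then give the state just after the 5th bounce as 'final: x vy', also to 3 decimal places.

Arc 1: start y=9.390, vy=8.700 → t=2.532, apex=13.252, x_land=36.389, impact vy=-16.116
  bounce: vy ← 0.6·16.116 = 9.670
Arc 2: start y=0.000, vy=9.670 → t=1.973, apex=4.771, x_land=64.747, impact vy=-9.670
  bounce: vy ← 0.6·9.670 = 5.802
Arc 3: start y=0.000, vy=5.802 → t=1.184, apex=1.717, x_land=81.762, impact vy=-5.802
  bounce: vy ← 0.6·5.802 = 3.481
Arc 4: start y=0.000, vy=3.481 → t=0.710, apex=0.618, x_land=91.971, impact vy=-3.481
  bounce: vy ← 0.6·3.481 = 2.089
Arc 5: start y=0.000, vy=2.089 → t=0.426, apex=0.223, x_land=98.096, impact vy=-2.089
  bounce: vy ← 0.6·2.089 = 1.253

1 2.532 13.252 36.389
2 1.973 4.771 64.747
3 1.184 1.717 81.762
4 0.710 0.618 91.971
5 0.426 0.223 98.096
final: 98.096 1.253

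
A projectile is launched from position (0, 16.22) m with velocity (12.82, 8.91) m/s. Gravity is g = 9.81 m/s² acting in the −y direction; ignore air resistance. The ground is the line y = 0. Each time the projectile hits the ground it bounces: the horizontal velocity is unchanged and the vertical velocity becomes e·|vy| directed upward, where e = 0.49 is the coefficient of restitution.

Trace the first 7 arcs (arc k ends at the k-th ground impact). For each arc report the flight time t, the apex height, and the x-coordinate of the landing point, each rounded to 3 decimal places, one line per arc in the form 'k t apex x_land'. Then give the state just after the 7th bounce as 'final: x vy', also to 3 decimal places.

1 2.941 20.266 37.703
2 1.992 4.866 63.240
3 0.976 1.168 75.754
4 0.478 0.281 81.885
5 0.234 0.067 84.890
6 0.115 0.016 86.362
7 0.056 0.004 87.084
final: 87.084 0.135

Arc 1: start y=16.220, vy=8.910 → t=2.941, apex=20.266, x_land=37.703, impact vy=-19.941
  bounce: vy ← 0.49·19.941 = 9.771
Arc 2: start y=0.000, vy=9.771 → t=1.992, apex=4.866, x_land=63.240, impact vy=-9.771
  bounce: vy ← 0.49·9.771 = 4.788
Arc 3: start y=0.000, vy=4.788 → t=0.976, apex=1.168, x_land=75.754, impact vy=-4.788
  bounce: vy ← 0.49·4.788 = 2.346
Arc 4: start y=0.000, vy=2.346 → t=0.478, apex=0.281, x_land=81.885, impact vy=-2.346
  bounce: vy ← 0.49·2.346 = 1.150
Arc 5: start y=0.000, vy=1.150 → t=0.234, apex=0.067, x_land=84.890, impact vy=-1.150
  bounce: vy ← 0.49·1.150 = 0.563
Arc 6: start y=0.000, vy=0.563 → t=0.115, apex=0.016, x_land=86.362, impact vy=-0.563
  bounce: vy ← 0.49·0.563 = 0.276
Arc 7: start y=0.000, vy=0.276 → t=0.056, apex=0.004, x_land=87.084, impact vy=-0.276
  bounce: vy ← 0.49·0.276 = 0.135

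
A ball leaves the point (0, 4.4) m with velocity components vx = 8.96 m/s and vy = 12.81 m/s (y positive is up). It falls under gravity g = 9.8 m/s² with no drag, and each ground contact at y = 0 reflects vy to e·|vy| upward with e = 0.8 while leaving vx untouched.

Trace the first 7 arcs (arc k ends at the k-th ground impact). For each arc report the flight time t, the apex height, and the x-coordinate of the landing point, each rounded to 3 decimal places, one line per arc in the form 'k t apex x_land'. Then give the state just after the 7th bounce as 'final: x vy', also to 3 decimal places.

1 2.922 12.772 26.178
2 2.583 8.174 49.323
3 2.067 5.232 67.839
4 1.653 3.348 82.652
5 1.323 2.143 94.503
6 1.058 1.371 103.983
7 0.846 0.878 111.567
final: 111.567 3.318

Arc 1: start y=4.400, vy=12.810 → t=2.922, apex=12.772, x_land=26.178, impact vy=-15.822
  bounce: vy ← 0.8·15.822 = 12.658
Arc 2: start y=0.000, vy=12.658 → t=2.583, apex=8.174, x_land=49.323, impact vy=-12.658
  bounce: vy ← 0.8·12.658 = 10.126
Arc 3: start y=0.000, vy=10.126 → t=2.067, apex=5.232, x_land=67.839, impact vy=-10.126
  bounce: vy ← 0.8·10.126 = 8.101
Arc 4: start y=0.000, vy=8.101 → t=1.653, apex=3.348, x_land=82.652, impact vy=-8.101
  bounce: vy ← 0.8·8.101 = 6.481
Arc 5: start y=0.000, vy=6.481 → t=1.323, apex=2.143, x_land=94.503, impact vy=-6.481
  bounce: vy ← 0.8·6.481 = 5.185
Arc 6: start y=0.000, vy=5.185 → t=1.058, apex=1.371, x_land=103.983, impact vy=-5.185
  bounce: vy ← 0.8·5.185 = 4.148
Arc 7: start y=0.000, vy=4.148 → t=0.846, apex=0.878, x_land=111.567, impact vy=-4.148
  bounce: vy ← 0.8·4.148 = 3.318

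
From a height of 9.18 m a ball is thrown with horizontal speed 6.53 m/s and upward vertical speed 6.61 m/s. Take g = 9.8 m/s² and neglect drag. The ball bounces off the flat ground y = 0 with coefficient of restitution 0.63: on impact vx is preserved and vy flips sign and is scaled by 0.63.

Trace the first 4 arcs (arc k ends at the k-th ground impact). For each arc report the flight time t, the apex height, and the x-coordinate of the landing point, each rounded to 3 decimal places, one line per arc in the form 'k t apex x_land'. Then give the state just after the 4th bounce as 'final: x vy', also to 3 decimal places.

1 2.200 11.409 14.369
2 1.923 4.528 26.924
3 1.211 1.797 34.833
4 0.763 0.713 39.816
final: 39.816 2.356

Arc 1: start y=9.180, vy=6.610 → t=2.200, apex=11.409, x_land=14.369, impact vy=-14.954
  bounce: vy ← 0.63·14.954 = 9.421
Arc 2: start y=0.000, vy=9.421 → t=1.923, apex=4.528, x_land=26.924, impact vy=-9.421
  bounce: vy ← 0.63·9.421 = 5.935
Arc 3: start y=0.000, vy=5.935 → t=1.211, apex=1.797, x_land=34.833, impact vy=-5.935
  bounce: vy ← 0.63·5.935 = 3.739
Arc 4: start y=0.000, vy=3.739 → t=0.763, apex=0.713, x_land=39.816, impact vy=-3.739
  bounce: vy ← 0.63·3.739 = 2.356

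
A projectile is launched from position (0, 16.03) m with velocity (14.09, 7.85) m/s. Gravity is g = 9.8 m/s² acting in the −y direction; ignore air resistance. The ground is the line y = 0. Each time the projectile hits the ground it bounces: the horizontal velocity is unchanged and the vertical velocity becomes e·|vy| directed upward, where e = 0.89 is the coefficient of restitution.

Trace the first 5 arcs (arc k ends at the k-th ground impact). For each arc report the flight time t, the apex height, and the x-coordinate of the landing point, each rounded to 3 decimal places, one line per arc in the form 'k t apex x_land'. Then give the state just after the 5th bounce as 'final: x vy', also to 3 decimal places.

1 2.779 19.174 39.158
2 3.521 15.188 88.771
3 3.134 12.030 132.926
4 2.789 9.529 172.224
5 2.482 7.548 207.199
final: 207.199 10.825

Arc 1: start y=16.030, vy=7.850 → t=2.779, apex=19.174, x_land=39.158, impact vy=-19.386
  bounce: vy ← 0.89·19.386 = 17.253
Arc 2: start y=0.000, vy=17.253 → t=3.521, apex=15.188, x_land=88.771, impact vy=-17.253
  bounce: vy ← 0.89·17.253 = 15.356
Arc 3: start y=0.000, vy=15.356 → t=3.134, apex=12.030, x_land=132.926, impact vy=-15.356
  bounce: vy ← 0.89·15.356 = 13.666
Arc 4: start y=0.000, vy=13.666 → t=2.789, apex=9.529, x_land=172.224, impact vy=-13.666
  bounce: vy ← 0.89·13.666 = 12.163
Arc 5: start y=0.000, vy=12.163 → t=2.482, apex=7.548, x_land=207.199, impact vy=-12.163
  bounce: vy ← 0.89·12.163 = 10.825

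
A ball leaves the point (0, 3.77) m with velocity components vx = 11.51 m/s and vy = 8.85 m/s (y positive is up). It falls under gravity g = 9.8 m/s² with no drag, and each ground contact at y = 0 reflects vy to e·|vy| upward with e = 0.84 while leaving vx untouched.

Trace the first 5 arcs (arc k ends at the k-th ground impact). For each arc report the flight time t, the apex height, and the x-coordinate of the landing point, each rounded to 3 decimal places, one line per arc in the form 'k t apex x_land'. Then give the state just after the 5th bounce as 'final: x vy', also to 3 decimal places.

Arc 1: start y=3.770, vy=8.850 → t=2.162, apex=7.766, x_land=24.885, impact vy=-12.338
  bounce: vy ← 0.84·12.338 = 10.364
Arc 2: start y=0.000, vy=10.364 → t=2.115, apex=5.480, x_land=49.228, impact vy=-10.364
  bounce: vy ← 0.84·10.364 = 8.705
Arc 3: start y=0.000, vy=8.705 → t=1.777, apex=3.866, x_land=69.677, impact vy=-8.705
  bounce: vy ← 0.84·8.705 = 7.312
Arc 4: start y=0.000, vy=7.312 → t=1.492, apex=2.728, x_land=86.854, impact vy=-7.312
  bounce: vy ← 0.84·7.312 = 6.142
Arc 5: start y=0.000, vy=6.142 → t=1.254, apex=1.925, x_land=101.282, impact vy=-6.142
  bounce: vy ← 0.84·6.142 = 5.160

1 2.162 7.766 24.885
2 2.115 5.480 49.228
3 1.777 3.866 69.677
4 1.492 2.728 86.854
5 1.254 1.925 101.282
final: 101.282 5.160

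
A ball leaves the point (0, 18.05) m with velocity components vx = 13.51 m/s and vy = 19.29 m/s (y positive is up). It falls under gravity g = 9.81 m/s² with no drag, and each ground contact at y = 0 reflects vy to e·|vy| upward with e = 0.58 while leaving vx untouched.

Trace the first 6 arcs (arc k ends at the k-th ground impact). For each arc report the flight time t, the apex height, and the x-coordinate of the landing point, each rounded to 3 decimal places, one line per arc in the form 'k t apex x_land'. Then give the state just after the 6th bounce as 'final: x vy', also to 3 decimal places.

1 4.713 37.016 63.679
2 3.187 12.452 106.730
3 1.848 4.189 131.700
4 1.072 1.409 146.182
5 0.622 0.474 154.582
6 0.361 0.159 159.454
final: 159.454 1.026

Arc 1: start y=18.050, vy=19.290 → t=4.713, apex=37.016, x_land=63.679, impact vy=-26.949
  bounce: vy ← 0.58·26.949 = 15.630
Arc 2: start y=0.000, vy=15.630 → t=3.187, apex=12.452, x_land=106.730, impact vy=-15.630
  bounce: vy ← 0.58·15.630 = 9.066
Arc 3: start y=0.000, vy=9.066 → t=1.848, apex=4.189, x_land=131.700, impact vy=-9.066
  bounce: vy ← 0.58·9.066 = 5.258
Arc 4: start y=0.000, vy=5.258 → t=1.072, apex=1.409, x_land=146.182, impact vy=-5.258
  bounce: vy ← 0.58·5.258 = 3.050
Arc 5: start y=0.000, vy=3.050 → t=0.622, apex=0.474, x_land=154.582, impact vy=-3.050
  bounce: vy ← 0.58·3.050 = 1.769
Arc 6: start y=0.000, vy=1.769 → t=0.361, apex=0.159, x_land=159.454, impact vy=-1.769
  bounce: vy ← 0.58·1.769 = 1.026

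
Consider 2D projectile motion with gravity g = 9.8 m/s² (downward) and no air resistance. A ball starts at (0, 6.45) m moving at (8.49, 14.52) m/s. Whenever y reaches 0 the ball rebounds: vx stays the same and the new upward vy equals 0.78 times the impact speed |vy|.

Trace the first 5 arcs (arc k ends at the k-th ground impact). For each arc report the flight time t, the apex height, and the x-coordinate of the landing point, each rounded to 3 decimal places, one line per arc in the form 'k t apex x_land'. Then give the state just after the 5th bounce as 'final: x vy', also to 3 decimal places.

Arc 1: start y=6.450, vy=14.520 → t=3.356, apex=17.207, x_land=28.489, impact vy=-18.364
  bounce: vy ← 0.78·18.364 = 14.324
Arc 2: start y=0.000, vy=14.324 → t=2.923, apex=10.469, x_land=53.308, impact vy=-14.324
  bounce: vy ← 0.78·14.324 = 11.173
Arc 3: start y=0.000, vy=11.173 → t=2.280, apex=6.369, x_land=72.666, impact vy=-11.173
  bounce: vy ← 0.78·11.173 = 8.715
Arc 4: start y=0.000, vy=8.715 → t=1.779, apex=3.875, x_land=87.766, impact vy=-8.715
  bounce: vy ← 0.78·8.715 = 6.798
Arc 5: start y=0.000, vy=6.798 → t=1.387, apex=2.358, x_land=99.544, impact vy=-6.798
  bounce: vy ← 0.78·6.798 = 5.302

1 3.356 17.207 28.489
2 2.923 10.469 53.308
3 2.280 6.369 72.666
4 1.779 3.875 87.766
5 1.387 2.358 99.544
final: 99.544 5.302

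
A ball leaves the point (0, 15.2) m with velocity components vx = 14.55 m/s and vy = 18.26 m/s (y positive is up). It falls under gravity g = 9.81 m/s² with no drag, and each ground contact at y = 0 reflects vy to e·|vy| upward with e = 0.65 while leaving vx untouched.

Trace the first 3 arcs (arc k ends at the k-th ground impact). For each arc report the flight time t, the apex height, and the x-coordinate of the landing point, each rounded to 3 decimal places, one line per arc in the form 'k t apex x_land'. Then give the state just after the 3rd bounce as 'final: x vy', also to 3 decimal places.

Arc 1: start y=15.200, vy=18.260 → t=4.423, apex=32.194, x_land=64.359, impact vy=-25.133
  bounce: vy ← 0.65·25.133 = 16.336
Arc 2: start y=0.000, vy=16.336 → t=3.331, apex=13.602, x_land=112.818, impact vy=-16.336
  bounce: vy ← 0.65·16.336 = 10.619
Arc 3: start y=0.000, vy=10.619 → t=2.165, apex=5.747, x_land=144.317, impact vy=-10.619
  bounce: vy ← 0.65·10.619 = 6.902

1 4.423 32.194 64.359
2 3.331 13.602 112.818
3 2.165 5.747 144.317
final: 144.317 6.902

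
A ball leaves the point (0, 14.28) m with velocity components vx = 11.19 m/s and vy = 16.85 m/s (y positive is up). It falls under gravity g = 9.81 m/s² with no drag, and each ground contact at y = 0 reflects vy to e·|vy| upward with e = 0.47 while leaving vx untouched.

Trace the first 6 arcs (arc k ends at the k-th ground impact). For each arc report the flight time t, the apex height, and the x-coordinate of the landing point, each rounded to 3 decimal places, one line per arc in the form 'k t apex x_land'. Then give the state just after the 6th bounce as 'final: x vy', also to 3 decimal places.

Arc 1: start y=14.280, vy=16.850 → t=4.139, apex=28.751, x_land=46.312, impact vy=-23.751
  bounce: vy ← 0.47·23.751 = 11.163
Arc 2: start y=0.000, vy=11.163 → t=2.276, apex=6.351, x_land=71.778, impact vy=-11.163
  bounce: vy ← 0.47·11.163 = 5.247
Arc 3: start y=0.000, vy=5.247 → t=1.070, apex=1.403, x_land=83.748, impact vy=-5.247
  bounce: vy ← 0.47·5.247 = 2.466
Arc 4: start y=0.000, vy=2.466 → t=0.503, apex=0.310, x_land=89.373, impact vy=-2.466
  bounce: vy ← 0.47·2.466 = 1.159
Arc 5: start y=0.000, vy=1.159 → t=0.236, apex=0.068, x_land=92.017, impact vy=-1.159
  bounce: vy ← 0.47·1.159 = 0.545
Arc 6: start y=0.000, vy=0.545 → t=0.111, apex=0.015, x_land=93.260, impact vy=-0.545
  bounce: vy ← 0.47·0.545 = 0.256

1 4.139 28.751 46.312
2 2.276 6.351 71.778
3 1.070 1.403 83.748
4 0.503 0.310 89.373
5 0.236 0.068 92.017
6 0.111 0.015 93.260
final: 93.260 0.256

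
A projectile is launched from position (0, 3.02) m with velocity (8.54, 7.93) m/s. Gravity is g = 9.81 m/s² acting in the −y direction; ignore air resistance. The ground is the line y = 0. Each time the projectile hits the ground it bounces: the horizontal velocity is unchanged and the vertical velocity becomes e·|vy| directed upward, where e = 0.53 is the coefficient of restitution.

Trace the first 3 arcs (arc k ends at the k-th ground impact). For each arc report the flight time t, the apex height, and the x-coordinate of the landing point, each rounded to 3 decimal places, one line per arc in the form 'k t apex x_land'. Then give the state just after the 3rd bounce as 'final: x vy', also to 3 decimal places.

1 1.935 6.225 16.524
2 1.194 1.749 26.722
3 0.633 0.491 32.127
final: 32.127 1.645

Arc 1: start y=3.020, vy=7.930 → t=1.935, apex=6.225, x_land=16.524, impact vy=-11.052
  bounce: vy ← 0.53·11.052 = 5.857
Arc 2: start y=0.000, vy=5.857 → t=1.194, apex=1.749, x_land=26.722, impact vy=-5.857
  bounce: vy ← 0.53·5.857 = 3.104
Arc 3: start y=0.000, vy=3.104 → t=0.633, apex=0.491, x_land=32.127, impact vy=-3.104
  bounce: vy ← 0.53·3.104 = 1.645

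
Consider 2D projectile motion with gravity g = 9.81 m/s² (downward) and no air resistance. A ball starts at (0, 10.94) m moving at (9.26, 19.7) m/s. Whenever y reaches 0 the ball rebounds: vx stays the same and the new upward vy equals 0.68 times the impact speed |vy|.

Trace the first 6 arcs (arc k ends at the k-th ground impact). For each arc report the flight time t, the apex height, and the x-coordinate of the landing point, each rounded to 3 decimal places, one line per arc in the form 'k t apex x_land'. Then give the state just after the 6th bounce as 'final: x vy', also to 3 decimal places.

Arc 1: start y=10.940, vy=19.700 → t=4.511, apex=30.720, x_land=41.770, impact vy=-24.551
  bounce: vy ← 0.68·24.551 = 16.694
Arc 2: start y=0.000, vy=16.694 → t=3.404, apex=14.205, x_land=73.287, impact vy=-16.694
  bounce: vy ← 0.68·16.694 = 11.352
Arc 3: start y=0.000, vy=11.352 → t=2.314, apex=6.568, x_land=94.718, impact vy=-11.352
  bounce: vy ← 0.68·11.352 = 7.719
Arc 4: start y=0.000, vy=7.719 → t=1.574, apex=3.037, x_land=109.291, impact vy=-7.719
  bounce: vy ← 0.68·7.719 = 5.249
Arc 5: start y=0.000, vy=5.249 → t=1.070, apex=1.404, x_land=119.201, impact vy=-5.249
  bounce: vy ← 0.68·5.249 = 3.569
Arc 6: start y=0.000, vy=3.569 → t=0.728, apex=0.649, x_land=125.940, impact vy=-3.569
  bounce: vy ← 0.68·3.569 = 2.427

1 4.511 30.720 41.770
2 3.404 14.205 73.287
3 2.314 6.568 94.718
4 1.574 3.037 109.291
5 1.070 1.404 119.201
6 0.728 0.649 125.940
final: 125.940 2.427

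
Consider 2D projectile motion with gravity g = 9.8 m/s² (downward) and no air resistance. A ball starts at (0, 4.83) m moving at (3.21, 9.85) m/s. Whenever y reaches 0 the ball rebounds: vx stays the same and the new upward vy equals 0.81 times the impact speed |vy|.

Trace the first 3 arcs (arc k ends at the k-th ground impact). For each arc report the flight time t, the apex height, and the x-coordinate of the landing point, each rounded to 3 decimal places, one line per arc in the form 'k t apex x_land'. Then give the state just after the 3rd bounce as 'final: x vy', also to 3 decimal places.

Arc 1: start y=4.830, vy=9.850 → t=2.418, apex=9.780, x_land=7.761, impact vy=-13.845
  bounce: vy ← 0.81·13.845 = 11.215
Arc 2: start y=0.000, vy=11.215 → t=2.289, apex=6.417, x_land=15.108, impact vy=-11.215
  bounce: vy ← 0.81·11.215 = 9.084
Arc 3: start y=0.000, vy=9.084 → t=1.854, apex=4.210, x_land=21.059, impact vy=-9.084
  bounce: vy ← 0.81·9.084 = 7.358

1 2.418 9.780 7.761
2 2.289 6.417 15.108
3 1.854 4.210 21.059
final: 21.059 7.358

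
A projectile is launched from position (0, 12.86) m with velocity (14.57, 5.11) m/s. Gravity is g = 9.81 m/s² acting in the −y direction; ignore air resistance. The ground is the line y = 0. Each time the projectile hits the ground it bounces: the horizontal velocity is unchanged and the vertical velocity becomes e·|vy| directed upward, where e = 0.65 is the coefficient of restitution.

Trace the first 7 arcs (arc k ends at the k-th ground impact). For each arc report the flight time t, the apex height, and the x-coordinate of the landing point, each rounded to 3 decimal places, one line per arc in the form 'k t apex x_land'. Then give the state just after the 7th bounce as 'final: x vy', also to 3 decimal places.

Arc 1: start y=12.860, vy=5.110 → t=2.222, apex=14.191, x_land=32.372, impact vy=-16.686
  bounce: vy ← 0.65·16.686 = 10.846
Arc 2: start y=0.000, vy=10.846 → t=2.211, apex=5.996, x_land=64.589, impact vy=-10.846
  bounce: vy ← 0.65·10.846 = 7.050
Arc 3: start y=0.000, vy=7.050 → t=1.437, apex=2.533, x_land=85.530, impact vy=-7.050
  bounce: vy ← 0.65·7.050 = 4.582
Arc 4: start y=0.000, vy=4.582 → t=0.934, apex=1.070, x_land=99.142, impact vy=-4.582
  bounce: vy ← 0.65·4.582 = 2.979
Arc 5: start y=0.000, vy=2.979 → t=0.607, apex=0.452, x_land=107.990, impact vy=-2.979
  bounce: vy ← 0.65·2.979 = 1.936
Arc 6: start y=0.000, vy=1.936 → t=0.395, apex=0.191, x_land=113.741, impact vy=-1.936
  bounce: vy ← 0.65·1.936 = 1.258
Arc 7: start y=0.000, vy=1.258 → t=0.257, apex=0.081, x_land=117.479, impact vy=-1.258
  bounce: vy ← 0.65·1.258 = 0.818

1 2.222 14.191 32.372
2 2.211 5.996 64.589
3 1.437 2.533 85.530
4 0.934 1.070 99.142
5 0.607 0.452 107.990
6 0.395 0.191 113.741
7 0.257 0.081 117.479
final: 117.479 0.818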